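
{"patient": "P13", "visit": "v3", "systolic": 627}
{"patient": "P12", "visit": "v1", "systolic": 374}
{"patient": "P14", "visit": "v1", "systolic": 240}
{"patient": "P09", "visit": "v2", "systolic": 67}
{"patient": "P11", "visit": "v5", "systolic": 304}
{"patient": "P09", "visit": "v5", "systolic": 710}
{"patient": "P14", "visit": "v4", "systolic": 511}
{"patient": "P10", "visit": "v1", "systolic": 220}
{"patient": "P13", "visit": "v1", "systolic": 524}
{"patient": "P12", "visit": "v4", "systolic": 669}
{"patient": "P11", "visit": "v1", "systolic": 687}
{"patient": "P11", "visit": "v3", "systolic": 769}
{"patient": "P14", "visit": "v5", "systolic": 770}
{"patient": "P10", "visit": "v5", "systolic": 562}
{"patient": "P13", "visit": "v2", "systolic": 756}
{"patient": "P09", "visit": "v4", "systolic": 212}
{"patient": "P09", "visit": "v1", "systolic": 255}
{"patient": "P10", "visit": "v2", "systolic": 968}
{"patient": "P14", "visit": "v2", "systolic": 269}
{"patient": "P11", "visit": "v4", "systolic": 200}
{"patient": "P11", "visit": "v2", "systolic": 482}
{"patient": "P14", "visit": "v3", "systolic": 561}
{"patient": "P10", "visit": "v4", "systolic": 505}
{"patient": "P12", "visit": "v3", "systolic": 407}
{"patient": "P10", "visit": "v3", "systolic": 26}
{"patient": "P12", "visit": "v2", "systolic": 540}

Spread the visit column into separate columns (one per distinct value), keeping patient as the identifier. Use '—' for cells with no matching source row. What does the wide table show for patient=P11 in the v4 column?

200

The long row with patient=P11, visit=v4 has systolic=200.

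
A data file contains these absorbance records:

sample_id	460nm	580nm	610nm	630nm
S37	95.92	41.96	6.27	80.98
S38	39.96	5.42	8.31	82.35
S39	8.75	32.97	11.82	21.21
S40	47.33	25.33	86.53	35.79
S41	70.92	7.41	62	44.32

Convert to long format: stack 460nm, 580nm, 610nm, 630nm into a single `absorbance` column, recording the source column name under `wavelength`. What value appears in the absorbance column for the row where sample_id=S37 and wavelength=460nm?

Unpivoting turns each (sample_id, wide-column) pair into one long row.
The wide cell at row S37, column 460nm holds 95.92, so the long row (S37, 460nm) has absorbance=95.92.

95.92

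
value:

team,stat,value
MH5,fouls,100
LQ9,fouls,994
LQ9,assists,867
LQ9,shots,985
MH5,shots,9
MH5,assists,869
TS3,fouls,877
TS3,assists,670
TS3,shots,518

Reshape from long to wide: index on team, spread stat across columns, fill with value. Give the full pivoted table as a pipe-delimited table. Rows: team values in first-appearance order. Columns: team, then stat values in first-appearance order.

Columns: team plus the 3 distinct stat values (fouls, assists, shots).
For example, row MH5 column fouls takes value=100 from the long row (MH5, fouls).

| team | fouls | assists | shots |
| MH5 | 100 | 869 | 9 |
| LQ9 | 994 | 867 | 985 |
| TS3 | 877 | 670 | 518 |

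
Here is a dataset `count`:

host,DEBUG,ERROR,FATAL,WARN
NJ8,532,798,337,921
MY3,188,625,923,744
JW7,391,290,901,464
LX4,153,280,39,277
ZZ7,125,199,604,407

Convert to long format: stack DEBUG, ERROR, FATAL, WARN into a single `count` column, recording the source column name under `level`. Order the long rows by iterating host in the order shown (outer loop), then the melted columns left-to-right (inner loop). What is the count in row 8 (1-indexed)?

20 rows total (5 × 4). Row 8: index ⌊(8-1)/4⌋ = 1 into host → MY3; (8-1) mod 4 = 3 into the melted columns → WARN.
So row 8 is (MY3, WARN, 744); count = 744.

744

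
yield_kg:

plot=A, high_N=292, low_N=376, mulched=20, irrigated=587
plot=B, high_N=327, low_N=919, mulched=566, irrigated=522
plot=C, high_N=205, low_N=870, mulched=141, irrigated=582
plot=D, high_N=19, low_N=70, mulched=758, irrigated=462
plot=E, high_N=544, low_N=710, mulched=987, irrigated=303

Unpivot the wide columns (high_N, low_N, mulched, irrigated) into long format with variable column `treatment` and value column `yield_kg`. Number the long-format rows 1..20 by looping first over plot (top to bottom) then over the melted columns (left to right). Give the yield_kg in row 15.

20 rows total (5 × 4). Row 15: index ⌊(15-1)/4⌋ = 3 into plot → D; (15-1) mod 4 = 2 into the melted columns → mulched.
So row 15 is (D, mulched, 758); yield_kg = 758.

758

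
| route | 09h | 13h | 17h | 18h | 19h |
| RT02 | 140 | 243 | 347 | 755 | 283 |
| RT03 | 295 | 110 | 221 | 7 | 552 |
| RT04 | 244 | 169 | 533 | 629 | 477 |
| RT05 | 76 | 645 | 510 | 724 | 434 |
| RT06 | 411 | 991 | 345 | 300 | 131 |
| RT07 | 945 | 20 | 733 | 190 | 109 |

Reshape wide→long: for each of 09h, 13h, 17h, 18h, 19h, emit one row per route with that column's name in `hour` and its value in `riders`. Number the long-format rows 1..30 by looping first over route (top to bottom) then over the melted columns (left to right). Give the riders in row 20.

30 rows total (6 × 5). Row 20: index ⌊(20-1)/5⌋ = 3 into route → RT05; (20-1) mod 5 = 4 into the melted columns → 19h.
So row 20 is (RT05, 19h, 434); riders = 434.

434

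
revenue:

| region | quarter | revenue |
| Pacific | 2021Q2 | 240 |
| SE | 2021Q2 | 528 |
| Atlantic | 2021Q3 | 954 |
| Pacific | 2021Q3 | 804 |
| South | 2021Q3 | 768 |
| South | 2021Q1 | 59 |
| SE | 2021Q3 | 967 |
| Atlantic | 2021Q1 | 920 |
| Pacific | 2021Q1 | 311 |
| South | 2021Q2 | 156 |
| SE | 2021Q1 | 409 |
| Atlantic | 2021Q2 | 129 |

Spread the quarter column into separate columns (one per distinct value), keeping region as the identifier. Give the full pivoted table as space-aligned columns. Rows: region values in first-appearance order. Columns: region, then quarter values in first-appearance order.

Columns: region plus the 3 distinct quarter values (2021Q2, 2021Q3, 2021Q1).
For example, row Pacific column 2021Q2 takes revenue=240 from the long row (Pacific, 2021Q2).

region    2021Q2  2021Q3  2021Q1
Pacific   240     804     311   
SE        528     967     409   
Atlantic  129     954     920   
South     156     768     59    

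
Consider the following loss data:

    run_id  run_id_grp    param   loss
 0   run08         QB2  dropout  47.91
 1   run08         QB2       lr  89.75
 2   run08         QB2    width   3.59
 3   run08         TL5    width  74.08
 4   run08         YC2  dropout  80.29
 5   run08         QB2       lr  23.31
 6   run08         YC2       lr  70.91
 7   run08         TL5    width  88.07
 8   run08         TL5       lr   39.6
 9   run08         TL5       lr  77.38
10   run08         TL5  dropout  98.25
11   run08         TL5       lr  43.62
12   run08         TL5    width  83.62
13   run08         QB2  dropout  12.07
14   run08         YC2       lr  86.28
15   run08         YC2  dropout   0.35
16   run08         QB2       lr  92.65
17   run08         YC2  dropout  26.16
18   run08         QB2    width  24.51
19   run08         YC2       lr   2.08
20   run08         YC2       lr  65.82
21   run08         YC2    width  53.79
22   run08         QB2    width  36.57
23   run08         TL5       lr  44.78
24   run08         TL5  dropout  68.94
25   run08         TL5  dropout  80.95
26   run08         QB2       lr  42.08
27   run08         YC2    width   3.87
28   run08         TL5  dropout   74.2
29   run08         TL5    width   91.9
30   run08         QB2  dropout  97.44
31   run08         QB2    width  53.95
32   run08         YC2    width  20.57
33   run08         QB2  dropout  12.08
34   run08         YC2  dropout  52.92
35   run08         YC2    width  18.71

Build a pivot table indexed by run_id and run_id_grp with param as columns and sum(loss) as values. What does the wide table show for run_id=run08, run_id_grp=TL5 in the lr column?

205.38

Rows with run_id=run08, run_id_grp=TL5 and param=lr: loss values are 39.6, 77.38, 43.62, 44.78.
39.6 + 77.38 + 43.62 + 44.78 = 205.38.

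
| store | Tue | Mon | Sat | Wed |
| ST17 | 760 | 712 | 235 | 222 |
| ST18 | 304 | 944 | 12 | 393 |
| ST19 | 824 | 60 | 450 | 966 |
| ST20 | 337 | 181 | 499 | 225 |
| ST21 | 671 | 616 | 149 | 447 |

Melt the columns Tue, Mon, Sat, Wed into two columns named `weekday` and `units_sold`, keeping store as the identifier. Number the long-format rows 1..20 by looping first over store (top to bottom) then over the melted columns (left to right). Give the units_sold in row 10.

20 rows total (5 × 4). Row 10: index ⌊(10-1)/4⌋ = 2 into store → ST19; (10-1) mod 4 = 1 into the melted columns → Mon.
So row 10 is (ST19, Mon, 60); units_sold = 60.

60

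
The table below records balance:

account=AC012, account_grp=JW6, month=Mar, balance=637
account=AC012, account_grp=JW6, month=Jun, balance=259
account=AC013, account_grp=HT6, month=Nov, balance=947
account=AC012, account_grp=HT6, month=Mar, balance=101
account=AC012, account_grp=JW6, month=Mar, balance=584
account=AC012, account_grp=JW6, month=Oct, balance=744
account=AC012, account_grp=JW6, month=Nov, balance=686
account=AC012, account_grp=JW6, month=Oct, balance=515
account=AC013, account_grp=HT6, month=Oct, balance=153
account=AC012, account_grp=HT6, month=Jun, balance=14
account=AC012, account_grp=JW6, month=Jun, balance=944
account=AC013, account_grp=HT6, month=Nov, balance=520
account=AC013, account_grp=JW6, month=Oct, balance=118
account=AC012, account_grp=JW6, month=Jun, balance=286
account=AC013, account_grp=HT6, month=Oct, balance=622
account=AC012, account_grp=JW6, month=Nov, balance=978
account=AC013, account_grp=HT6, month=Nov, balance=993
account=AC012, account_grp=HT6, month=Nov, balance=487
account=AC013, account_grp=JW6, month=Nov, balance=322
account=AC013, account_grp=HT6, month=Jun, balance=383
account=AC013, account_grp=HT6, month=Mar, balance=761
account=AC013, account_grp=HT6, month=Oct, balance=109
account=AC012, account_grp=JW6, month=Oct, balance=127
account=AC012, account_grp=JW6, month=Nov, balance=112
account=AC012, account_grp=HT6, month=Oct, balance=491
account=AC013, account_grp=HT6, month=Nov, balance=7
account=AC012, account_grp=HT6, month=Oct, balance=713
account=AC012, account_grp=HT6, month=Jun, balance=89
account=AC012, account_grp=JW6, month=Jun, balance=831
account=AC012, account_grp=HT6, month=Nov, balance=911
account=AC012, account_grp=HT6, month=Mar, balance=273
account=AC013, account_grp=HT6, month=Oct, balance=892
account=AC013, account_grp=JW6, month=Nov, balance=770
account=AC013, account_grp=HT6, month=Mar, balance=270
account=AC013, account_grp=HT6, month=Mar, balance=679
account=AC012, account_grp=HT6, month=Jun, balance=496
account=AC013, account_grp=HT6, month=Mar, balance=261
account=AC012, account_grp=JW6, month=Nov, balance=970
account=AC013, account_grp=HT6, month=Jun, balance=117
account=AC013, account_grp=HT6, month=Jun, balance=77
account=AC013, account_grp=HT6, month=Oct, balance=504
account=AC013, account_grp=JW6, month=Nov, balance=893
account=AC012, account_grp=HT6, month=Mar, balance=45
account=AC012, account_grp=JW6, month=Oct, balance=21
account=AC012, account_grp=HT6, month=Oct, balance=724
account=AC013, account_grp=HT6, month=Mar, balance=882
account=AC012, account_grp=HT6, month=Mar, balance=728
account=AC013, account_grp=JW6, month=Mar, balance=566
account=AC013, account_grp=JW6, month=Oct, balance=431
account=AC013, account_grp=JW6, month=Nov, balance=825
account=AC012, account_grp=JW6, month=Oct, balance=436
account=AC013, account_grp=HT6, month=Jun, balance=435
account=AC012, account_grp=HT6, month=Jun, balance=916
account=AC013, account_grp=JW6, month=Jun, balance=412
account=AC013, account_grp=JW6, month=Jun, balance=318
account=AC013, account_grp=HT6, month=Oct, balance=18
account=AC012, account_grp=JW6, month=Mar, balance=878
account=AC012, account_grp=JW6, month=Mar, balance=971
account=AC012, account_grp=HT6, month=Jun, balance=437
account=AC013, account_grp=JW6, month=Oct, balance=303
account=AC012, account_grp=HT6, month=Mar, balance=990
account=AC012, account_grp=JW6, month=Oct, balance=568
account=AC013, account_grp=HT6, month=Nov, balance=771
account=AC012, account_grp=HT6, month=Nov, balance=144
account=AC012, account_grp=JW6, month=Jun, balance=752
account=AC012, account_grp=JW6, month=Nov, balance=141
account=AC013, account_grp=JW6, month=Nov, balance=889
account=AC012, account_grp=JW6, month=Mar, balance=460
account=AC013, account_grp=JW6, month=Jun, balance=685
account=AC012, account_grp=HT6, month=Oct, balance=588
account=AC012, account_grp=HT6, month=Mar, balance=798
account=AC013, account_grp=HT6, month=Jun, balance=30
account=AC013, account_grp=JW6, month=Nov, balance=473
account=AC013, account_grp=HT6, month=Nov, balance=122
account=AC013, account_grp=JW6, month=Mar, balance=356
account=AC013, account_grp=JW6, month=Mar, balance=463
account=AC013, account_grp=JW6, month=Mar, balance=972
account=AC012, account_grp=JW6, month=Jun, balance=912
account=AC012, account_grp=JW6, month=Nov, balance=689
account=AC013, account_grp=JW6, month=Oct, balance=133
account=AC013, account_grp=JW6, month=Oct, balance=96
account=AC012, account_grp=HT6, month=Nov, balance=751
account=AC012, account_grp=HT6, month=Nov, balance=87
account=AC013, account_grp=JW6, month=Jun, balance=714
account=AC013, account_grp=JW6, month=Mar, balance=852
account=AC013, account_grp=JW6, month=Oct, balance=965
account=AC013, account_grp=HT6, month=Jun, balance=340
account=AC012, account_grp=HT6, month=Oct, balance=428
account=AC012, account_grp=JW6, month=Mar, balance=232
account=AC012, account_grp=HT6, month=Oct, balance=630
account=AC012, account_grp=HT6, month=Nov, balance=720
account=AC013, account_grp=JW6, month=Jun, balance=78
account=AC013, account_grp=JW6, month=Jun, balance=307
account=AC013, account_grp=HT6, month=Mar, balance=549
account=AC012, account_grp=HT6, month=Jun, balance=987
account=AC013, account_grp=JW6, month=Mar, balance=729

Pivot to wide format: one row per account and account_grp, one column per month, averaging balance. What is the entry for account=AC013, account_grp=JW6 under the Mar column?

656.33

Rows with account=AC013, account_grp=JW6 and month=Mar: balance values are 566, 356, 463, 972, 852, 729.
(566 + 356 + 463 + 972 + 852 + 729) / 6 = 656.33.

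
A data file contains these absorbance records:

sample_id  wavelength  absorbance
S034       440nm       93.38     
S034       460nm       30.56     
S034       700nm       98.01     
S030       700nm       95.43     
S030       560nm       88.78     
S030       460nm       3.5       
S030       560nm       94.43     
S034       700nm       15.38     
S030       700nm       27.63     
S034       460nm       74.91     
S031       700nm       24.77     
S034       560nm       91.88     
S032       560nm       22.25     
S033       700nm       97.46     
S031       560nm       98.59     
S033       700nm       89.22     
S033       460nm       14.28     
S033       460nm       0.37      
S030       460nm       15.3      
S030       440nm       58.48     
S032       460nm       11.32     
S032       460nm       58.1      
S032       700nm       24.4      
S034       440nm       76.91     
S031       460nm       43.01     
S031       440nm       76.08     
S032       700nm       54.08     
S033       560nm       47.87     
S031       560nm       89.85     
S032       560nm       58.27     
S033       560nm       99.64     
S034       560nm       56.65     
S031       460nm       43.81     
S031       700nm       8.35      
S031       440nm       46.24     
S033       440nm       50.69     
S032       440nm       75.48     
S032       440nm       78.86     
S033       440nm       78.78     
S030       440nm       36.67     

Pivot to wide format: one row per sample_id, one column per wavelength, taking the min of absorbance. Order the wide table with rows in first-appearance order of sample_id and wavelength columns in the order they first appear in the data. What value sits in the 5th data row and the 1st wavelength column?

With rows in first-appearance order of sample_id, row 5 is sample_id=S033. wavelength columns in first-appearance order: 440nm, 460nm, 700nm, 560nm; column 1 is 440nm.
Long rows with sample_id=S033, wavelength=440nm: min(50.69, 78.78) = 50.69.

50.69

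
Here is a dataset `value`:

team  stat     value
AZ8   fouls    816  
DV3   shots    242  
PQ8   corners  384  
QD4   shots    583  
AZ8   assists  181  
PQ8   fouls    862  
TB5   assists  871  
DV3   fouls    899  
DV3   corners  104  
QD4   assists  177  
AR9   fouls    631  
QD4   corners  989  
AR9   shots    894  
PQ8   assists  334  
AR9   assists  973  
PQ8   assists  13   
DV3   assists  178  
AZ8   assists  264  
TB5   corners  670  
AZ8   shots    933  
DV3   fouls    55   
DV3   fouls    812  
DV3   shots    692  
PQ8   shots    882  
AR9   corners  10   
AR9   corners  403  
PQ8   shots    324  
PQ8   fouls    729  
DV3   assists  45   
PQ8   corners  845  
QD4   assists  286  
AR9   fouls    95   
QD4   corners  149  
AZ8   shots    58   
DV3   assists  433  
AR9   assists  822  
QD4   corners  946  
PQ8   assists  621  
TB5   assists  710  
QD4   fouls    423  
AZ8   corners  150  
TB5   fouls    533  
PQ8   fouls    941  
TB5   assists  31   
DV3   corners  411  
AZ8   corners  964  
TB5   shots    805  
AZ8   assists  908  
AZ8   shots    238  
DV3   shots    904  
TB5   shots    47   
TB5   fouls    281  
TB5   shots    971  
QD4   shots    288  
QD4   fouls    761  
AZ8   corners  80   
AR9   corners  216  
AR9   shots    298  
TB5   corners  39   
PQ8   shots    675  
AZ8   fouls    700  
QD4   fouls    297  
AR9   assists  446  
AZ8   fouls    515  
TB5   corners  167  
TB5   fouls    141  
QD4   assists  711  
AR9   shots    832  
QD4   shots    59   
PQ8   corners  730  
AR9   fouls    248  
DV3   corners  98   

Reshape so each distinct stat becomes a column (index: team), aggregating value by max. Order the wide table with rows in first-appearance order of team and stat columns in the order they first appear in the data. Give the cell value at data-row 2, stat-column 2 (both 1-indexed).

With rows in first-appearance order of team, row 2 is team=DV3. stat columns in first-appearance order: fouls, shots, corners, assists; column 2 is shots.
Long rows with team=DV3, stat=shots: max(242, 692, 904) = 904.

904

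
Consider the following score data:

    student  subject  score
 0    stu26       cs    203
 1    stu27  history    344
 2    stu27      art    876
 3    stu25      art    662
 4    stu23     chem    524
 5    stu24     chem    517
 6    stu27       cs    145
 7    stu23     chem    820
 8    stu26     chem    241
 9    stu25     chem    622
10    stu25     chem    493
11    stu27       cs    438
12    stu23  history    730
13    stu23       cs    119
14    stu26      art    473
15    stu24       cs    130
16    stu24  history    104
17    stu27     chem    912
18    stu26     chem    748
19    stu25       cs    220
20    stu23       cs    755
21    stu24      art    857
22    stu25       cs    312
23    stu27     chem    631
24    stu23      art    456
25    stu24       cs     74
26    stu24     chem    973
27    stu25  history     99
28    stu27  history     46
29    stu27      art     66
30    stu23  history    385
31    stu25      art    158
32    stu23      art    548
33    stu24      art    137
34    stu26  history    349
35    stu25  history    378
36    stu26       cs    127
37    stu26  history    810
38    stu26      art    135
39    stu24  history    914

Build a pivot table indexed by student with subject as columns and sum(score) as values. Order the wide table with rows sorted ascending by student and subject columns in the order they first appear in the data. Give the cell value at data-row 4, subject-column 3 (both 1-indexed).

608

With rows sorted ascending by student, row 4 is student=stu26. subject columns in first-appearance order: cs, history, art, chem; column 3 is art.
Long rows with student=stu26, subject=art: 473 + 135 = 608.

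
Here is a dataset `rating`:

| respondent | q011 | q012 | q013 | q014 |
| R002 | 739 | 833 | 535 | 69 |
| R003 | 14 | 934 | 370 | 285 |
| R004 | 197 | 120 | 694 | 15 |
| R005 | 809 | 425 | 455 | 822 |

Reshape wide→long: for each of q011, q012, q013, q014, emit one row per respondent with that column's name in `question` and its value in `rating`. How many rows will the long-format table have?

16

4 respondent values × 4 melted columns = 16 rows.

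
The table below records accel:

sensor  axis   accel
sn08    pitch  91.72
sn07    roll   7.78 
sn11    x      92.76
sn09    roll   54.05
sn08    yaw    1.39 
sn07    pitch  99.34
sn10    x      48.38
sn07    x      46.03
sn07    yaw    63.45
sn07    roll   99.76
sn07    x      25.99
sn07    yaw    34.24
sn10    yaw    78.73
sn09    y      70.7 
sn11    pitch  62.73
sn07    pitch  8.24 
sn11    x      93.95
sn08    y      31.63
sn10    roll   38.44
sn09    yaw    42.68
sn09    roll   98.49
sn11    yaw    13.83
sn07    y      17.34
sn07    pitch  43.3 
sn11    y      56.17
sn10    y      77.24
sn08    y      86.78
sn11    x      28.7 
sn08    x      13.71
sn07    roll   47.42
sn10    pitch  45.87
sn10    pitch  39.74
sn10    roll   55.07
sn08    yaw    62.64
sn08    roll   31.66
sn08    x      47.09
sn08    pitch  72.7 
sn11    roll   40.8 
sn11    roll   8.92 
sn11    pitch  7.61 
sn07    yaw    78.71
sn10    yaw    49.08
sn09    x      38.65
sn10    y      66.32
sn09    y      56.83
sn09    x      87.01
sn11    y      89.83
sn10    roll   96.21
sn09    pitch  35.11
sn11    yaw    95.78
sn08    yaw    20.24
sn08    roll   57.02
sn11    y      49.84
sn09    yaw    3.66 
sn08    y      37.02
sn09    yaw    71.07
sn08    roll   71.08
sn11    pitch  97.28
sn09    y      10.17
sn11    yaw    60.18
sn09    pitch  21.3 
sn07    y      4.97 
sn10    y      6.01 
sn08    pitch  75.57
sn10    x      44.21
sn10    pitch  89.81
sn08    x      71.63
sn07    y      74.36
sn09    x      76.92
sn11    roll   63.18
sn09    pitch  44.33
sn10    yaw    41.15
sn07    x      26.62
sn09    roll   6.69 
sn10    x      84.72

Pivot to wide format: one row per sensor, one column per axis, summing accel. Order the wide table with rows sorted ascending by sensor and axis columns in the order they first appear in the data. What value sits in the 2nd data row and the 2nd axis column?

With rows sorted ascending by sensor, row 2 is sensor=sn08. axis columns in first-appearance order: pitch, roll, x, yaw, y; column 2 is roll.
Long rows with sensor=sn08, axis=roll: 31.66 + 57.02 + 71.08 = 159.76.

159.76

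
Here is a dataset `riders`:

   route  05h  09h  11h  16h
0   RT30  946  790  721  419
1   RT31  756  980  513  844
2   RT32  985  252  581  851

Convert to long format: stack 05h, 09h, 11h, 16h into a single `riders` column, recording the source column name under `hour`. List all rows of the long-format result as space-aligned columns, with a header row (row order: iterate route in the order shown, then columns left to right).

route  hour  riders
RT30   05h   946   
RT30   09h   790   
RT30   11h   721   
RT30   16h   419   
RT31   05h   756   
RT31   09h   980   
RT31   11h   513   
RT31   16h   844   
RT32   05h   985   
RT32   09h   252   
RT32   11h   581   
RT32   16h   851   

Each (route, column) pair becomes one row: 3 × 4 = 12 rows.
For example, (RT30, 05h) → riders=946.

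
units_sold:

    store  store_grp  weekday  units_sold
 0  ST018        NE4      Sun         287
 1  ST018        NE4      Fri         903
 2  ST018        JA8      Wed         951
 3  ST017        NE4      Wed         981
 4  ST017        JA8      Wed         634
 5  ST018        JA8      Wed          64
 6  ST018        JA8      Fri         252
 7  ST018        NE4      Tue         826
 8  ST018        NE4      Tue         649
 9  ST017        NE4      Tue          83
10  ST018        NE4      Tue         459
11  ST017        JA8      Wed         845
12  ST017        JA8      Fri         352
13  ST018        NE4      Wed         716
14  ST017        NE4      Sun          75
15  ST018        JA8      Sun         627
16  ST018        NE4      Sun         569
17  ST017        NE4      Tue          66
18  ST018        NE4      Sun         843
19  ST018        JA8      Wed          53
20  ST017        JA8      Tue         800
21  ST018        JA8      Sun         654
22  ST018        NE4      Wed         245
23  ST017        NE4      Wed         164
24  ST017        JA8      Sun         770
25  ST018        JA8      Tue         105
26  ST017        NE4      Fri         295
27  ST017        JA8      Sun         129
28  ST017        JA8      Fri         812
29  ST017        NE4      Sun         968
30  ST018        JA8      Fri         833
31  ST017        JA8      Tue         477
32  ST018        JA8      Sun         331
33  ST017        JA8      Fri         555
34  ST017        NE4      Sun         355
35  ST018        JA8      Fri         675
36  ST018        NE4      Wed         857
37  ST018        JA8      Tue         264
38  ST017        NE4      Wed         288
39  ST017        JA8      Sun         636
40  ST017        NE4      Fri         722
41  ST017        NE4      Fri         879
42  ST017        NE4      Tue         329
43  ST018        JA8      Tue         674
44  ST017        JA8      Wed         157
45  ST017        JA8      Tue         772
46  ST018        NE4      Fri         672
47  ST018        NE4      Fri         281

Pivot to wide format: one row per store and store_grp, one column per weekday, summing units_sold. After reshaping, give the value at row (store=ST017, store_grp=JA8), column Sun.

Rows with store=ST017, store_grp=JA8 and weekday=Sun: units_sold values are 770, 129, 636.
770 + 129 + 636 = 1535.

1535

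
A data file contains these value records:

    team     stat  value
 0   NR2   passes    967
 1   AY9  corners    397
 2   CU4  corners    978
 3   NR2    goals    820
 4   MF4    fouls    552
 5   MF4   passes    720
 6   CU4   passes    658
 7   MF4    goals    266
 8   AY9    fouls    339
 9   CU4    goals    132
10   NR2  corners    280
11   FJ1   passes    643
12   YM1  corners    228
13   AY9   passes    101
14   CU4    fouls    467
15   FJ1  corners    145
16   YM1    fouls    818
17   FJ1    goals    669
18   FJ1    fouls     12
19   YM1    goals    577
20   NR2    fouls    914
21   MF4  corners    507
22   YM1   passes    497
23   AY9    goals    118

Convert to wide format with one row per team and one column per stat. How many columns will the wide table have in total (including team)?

1 column for team plus 4 distinct stat values → 5 columns.

5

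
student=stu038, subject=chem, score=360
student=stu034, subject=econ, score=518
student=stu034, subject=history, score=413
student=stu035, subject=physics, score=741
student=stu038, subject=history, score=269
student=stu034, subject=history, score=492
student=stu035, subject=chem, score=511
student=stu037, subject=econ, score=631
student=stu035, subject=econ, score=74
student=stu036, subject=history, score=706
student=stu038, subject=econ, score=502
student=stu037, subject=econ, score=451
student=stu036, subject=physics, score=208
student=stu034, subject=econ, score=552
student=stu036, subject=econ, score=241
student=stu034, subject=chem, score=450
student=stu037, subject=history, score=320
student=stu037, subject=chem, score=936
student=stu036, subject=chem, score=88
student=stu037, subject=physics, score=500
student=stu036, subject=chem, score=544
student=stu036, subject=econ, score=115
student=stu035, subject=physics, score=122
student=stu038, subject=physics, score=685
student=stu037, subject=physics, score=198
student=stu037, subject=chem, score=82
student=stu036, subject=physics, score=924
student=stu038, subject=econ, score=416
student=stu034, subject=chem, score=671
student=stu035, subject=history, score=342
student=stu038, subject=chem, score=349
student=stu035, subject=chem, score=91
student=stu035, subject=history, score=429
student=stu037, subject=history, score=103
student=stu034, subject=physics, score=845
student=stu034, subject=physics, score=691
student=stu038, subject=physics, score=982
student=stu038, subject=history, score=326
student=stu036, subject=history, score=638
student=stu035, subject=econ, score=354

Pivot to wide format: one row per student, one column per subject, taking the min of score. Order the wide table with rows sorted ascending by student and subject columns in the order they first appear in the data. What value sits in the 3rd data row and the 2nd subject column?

With rows sorted ascending by student, row 3 is student=stu036. subject columns in first-appearance order: chem, econ, history, physics; column 2 is econ.
Long rows with student=stu036, subject=econ: min(241, 115) = 115.

115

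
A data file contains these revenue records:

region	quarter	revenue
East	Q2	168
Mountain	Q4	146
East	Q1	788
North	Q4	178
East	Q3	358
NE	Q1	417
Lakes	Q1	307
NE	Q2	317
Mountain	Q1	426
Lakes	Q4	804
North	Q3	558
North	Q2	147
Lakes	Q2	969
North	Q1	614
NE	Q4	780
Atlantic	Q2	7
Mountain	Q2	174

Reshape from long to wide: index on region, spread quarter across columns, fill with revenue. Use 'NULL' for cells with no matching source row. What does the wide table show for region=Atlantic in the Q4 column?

No long-format row has region=Atlantic and quarter=Q4, so the cell is NULL.

NULL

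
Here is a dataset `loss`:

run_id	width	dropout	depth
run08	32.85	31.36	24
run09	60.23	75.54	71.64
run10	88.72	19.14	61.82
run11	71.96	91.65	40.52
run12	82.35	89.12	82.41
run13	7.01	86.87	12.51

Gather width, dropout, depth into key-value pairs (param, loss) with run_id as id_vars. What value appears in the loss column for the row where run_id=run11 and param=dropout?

91.65

Unpivoting turns each (run_id, wide-column) pair into one long row.
The wide cell at row run11, column dropout holds 91.65, so the long row (run11, dropout) has loss=91.65.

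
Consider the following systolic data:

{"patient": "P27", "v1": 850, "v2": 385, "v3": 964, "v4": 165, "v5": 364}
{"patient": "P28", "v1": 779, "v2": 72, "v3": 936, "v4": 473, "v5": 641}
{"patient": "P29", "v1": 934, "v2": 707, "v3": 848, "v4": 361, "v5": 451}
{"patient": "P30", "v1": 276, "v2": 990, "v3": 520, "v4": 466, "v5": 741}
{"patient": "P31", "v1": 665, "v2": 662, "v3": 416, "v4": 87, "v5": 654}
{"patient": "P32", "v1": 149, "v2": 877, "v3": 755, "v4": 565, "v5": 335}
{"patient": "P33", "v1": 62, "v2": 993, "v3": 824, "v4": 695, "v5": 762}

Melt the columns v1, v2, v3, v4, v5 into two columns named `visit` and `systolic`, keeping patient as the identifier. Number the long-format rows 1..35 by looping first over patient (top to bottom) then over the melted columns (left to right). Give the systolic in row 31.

35 rows total (7 × 5). Row 31: index ⌊(31-1)/5⌋ = 6 into patient → P33; (31-1) mod 5 = 0 into the melted columns → v1.
So row 31 is (P33, v1, 62); systolic = 62.

62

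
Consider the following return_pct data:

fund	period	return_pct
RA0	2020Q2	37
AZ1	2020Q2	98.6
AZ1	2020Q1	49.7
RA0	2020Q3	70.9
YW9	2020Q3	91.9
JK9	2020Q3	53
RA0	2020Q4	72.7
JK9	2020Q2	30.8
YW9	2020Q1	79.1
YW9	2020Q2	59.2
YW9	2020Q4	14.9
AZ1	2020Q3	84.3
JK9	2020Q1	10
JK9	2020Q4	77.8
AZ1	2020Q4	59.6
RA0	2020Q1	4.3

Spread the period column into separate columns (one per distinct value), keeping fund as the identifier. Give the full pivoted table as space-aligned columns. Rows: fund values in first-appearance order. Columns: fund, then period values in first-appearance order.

Columns: fund plus the 4 distinct period values (2020Q2, 2020Q1, 2020Q3, 2020Q4).
For example, row RA0 column 2020Q2 takes return_pct=37 from the long row (RA0, 2020Q2).

fund  2020Q2  2020Q1  2020Q3  2020Q4
RA0   37      4.3     70.9    72.7  
AZ1   98.6    49.7    84.3    59.6  
YW9   59.2    79.1    91.9    14.9  
JK9   30.8    10      53      77.8  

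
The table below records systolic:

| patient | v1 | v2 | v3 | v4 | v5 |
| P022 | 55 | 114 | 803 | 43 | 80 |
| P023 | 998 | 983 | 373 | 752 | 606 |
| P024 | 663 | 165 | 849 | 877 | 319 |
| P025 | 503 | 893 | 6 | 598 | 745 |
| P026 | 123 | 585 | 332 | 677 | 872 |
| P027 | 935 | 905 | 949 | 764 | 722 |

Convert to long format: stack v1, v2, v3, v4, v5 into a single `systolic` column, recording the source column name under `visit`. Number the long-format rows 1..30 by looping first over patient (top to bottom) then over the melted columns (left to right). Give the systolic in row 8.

30 rows total (6 × 5). Row 8: index ⌊(8-1)/5⌋ = 1 into patient → P023; (8-1) mod 5 = 2 into the melted columns → v3.
So row 8 is (P023, v3, 373); systolic = 373.

373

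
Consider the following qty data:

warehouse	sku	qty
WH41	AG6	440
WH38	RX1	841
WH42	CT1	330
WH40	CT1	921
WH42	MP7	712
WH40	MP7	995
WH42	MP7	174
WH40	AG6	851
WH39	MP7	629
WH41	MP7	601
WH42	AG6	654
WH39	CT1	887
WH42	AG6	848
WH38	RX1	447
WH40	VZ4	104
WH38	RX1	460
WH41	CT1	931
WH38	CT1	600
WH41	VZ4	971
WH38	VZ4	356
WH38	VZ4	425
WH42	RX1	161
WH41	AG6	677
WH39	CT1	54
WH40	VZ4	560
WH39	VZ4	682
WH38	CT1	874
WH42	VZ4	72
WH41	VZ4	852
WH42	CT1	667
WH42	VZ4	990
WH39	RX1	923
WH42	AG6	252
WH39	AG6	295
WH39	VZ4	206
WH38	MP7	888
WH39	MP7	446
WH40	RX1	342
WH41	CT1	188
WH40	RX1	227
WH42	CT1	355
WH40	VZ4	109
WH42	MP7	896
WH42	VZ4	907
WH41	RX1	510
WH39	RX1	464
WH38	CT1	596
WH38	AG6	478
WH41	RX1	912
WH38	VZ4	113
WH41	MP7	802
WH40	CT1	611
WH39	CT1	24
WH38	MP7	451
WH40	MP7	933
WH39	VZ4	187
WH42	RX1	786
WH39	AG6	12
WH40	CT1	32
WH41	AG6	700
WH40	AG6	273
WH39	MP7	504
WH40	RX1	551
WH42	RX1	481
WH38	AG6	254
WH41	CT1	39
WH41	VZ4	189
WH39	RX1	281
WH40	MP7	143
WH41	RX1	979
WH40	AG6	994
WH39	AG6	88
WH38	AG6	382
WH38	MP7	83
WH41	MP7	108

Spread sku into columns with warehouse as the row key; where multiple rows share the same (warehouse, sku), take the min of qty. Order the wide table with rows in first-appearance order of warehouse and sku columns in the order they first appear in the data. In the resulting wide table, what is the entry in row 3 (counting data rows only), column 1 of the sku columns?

252

With rows in first-appearance order of warehouse, row 3 is warehouse=WH42. sku columns in first-appearance order: AG6, RX1, CT1, MP7, VZ4; column 1 is AG6.
Long rows with warehouse=WH42, sku=AG6: min(654, 848, 252) = 252.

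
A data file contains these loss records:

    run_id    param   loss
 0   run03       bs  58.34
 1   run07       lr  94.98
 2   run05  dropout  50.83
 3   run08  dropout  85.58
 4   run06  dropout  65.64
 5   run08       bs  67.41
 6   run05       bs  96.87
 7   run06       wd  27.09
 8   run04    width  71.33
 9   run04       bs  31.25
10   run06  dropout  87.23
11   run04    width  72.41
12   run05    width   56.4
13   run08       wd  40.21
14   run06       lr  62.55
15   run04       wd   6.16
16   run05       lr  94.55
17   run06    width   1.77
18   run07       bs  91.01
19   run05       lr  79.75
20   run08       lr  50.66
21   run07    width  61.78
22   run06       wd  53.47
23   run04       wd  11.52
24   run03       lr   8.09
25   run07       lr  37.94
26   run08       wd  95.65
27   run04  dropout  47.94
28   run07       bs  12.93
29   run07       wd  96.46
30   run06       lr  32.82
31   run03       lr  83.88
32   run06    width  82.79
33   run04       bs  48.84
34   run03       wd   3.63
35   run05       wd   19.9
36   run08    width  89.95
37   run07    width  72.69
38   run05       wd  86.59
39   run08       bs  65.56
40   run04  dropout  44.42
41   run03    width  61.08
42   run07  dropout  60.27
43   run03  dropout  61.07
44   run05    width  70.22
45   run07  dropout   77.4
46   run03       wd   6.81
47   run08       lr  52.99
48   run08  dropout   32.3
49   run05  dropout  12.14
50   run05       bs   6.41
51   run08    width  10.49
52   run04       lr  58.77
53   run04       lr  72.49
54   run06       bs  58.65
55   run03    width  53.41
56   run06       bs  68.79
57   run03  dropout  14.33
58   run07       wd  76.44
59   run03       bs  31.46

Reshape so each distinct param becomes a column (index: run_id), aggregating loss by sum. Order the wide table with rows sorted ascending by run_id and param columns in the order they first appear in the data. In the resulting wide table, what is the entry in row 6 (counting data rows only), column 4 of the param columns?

135.86

With rows sorted ascending by run_id, row 6 is run_id=run08. param columns in first-appearance order: bs, lr, dropout, wd, width; column 4 is wd.
Long rows with run_id=run08, param=wd: 40.21 + 95.65 = 135.86.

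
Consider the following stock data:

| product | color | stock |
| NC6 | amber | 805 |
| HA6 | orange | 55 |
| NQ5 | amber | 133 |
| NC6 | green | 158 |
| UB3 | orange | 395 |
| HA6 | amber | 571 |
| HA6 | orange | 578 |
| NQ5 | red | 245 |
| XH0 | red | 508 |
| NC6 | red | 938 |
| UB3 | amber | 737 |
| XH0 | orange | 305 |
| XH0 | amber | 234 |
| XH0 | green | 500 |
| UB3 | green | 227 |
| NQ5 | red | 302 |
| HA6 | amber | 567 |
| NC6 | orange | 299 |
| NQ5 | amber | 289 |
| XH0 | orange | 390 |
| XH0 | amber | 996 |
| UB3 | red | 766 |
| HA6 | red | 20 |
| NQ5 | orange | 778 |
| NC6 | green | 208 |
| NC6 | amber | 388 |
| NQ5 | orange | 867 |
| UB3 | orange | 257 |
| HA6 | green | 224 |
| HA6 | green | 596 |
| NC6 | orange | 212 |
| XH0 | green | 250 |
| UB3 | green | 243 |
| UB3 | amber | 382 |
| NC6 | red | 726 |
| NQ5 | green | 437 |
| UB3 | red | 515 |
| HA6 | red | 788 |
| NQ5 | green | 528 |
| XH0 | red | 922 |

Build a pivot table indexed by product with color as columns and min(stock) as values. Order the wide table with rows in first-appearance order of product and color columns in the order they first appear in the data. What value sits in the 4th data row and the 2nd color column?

With rows in first-appearance order of product, row 4 is product=UB3. color columns in first-appearance order: amber, orange, green, red; column 2 is orange.
Long rows with product=UB3, color=orange: min(395, 257) = 257.

257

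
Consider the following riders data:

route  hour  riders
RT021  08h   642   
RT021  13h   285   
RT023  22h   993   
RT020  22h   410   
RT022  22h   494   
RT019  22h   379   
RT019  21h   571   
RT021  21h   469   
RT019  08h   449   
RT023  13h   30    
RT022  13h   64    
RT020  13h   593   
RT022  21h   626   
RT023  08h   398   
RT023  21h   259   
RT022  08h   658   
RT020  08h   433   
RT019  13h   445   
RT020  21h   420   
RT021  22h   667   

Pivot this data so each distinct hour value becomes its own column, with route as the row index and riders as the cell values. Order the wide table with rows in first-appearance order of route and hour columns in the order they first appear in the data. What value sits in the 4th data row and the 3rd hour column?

With rows in first-appearance order of route, row 4 is route=RT022. hour columns in first-appearance order: 08h, 13h, 22h, 21h; column 3 is 22h.
Long rows with route=RT022, hour=22h: riders = 494.

494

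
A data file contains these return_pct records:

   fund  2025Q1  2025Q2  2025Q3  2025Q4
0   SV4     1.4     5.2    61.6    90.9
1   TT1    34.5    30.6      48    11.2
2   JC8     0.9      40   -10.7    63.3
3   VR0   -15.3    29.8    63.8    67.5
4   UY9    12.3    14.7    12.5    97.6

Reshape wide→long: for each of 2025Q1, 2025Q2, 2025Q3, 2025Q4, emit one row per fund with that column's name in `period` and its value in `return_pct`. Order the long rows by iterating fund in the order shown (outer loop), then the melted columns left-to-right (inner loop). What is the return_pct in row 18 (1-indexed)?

20 rows total (5 × 4). Row 18: index ⌊(18-1)/4⌋ = 4 into fund → UY9; (18-1) mod 4 = 1 into the melted columns → 2025Q2.
So row 18 is (UY9, 2025Q2, 14.7); return_pct = 14.7.

14.7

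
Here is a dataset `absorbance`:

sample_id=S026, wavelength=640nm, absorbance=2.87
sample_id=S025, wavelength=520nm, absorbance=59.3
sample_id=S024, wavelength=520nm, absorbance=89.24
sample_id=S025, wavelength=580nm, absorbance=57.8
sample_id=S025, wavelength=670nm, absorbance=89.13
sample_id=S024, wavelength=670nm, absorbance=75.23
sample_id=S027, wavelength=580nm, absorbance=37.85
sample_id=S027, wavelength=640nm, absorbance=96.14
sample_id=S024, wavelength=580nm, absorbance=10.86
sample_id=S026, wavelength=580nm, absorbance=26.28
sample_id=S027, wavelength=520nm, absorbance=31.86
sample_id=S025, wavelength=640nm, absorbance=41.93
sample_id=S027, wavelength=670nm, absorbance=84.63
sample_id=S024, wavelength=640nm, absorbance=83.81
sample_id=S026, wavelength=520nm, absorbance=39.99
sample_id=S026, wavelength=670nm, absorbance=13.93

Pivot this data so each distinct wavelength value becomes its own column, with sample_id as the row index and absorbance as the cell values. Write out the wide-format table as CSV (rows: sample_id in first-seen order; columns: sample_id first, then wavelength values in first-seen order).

Columns: sample_id plus the 4 distinct wavelength values (640nm, 520nm, 580nm, 670nm).
For example, row S026 column 640nm takes absorbance=2.87 from the long row (S026, 640nm).

sample_id,640nm,520nm,580nm,670nm
S026,2.87,39.99,26.28,13.93
S025,41.93,59.3,57.8,89.13
S024,83.81,89.24,10.86,75.23
S027,96.14,31.86,37.85,84.63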